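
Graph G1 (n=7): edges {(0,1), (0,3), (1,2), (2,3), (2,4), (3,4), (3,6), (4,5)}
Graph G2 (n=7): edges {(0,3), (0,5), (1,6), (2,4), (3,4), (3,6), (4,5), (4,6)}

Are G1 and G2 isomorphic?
Yes, isomorphic

The graphs are isomorphic.
One valid mapping φ: V(G1) → V(G2): 0→5, 1→0, 2→3, 3→4, 4→6, 5→1, 6→2

Verify φ preserves adjacency — for each edge of G1, its image is an edge of G2:
  (0,1) → (φ(0),φ(1)) = (0,5) ∈ E(G2) ✓
  (0,3) → (φ(0),φ(3)) = (4,5) ∈ E(G2) ✓
  (1,2) → (φ(1),φ(2)) = (0,3) ∈ E(G2) ✓
  (2,3) → (φ(2),φ(3)) = (3,4) ∈ E(G2) ✓
  (2,4) → (φ(2),φ(4)) = (3,6) ∈ E(G2) ✓
  (3,4) → (φ(3),φ(4)) = (4,6) ∈ E(G2) ✓
  (3,6) → (φ(3),φ(6)) = (2,4) ∈ E(G2) ✓
  (4,5) → (φ(4),φ(5)) = (1,6) ∈ E(G2) ✓
All 8 edges of G1 map to edges of G2, and |E(G1)| = |E(G2)| = 8, so φ is a bijection on edges as well as vertices. Hence G1 ≅ G2.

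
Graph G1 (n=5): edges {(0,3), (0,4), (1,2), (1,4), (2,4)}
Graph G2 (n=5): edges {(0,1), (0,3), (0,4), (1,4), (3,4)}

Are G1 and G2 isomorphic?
No, not isomorphic

The graphs are NOT isomorphic.

Counting triangles (3-cliques): G1 has 1, G2 has 2.
Triangle count is an isomorphism invariant, so differing triangle counts rule out isomorphism.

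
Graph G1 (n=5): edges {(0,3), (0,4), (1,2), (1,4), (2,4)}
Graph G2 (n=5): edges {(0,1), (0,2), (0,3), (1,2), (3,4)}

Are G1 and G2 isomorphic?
Yes, isomorphic

The graphs are isomorphic.
One valid mapping φ: V(G1) → V(G2): 0→3, 1→2, 2→1, 3→4, 4→0

Verify φ preserves adjacency — for each edge of G1, its image is an edge of G2:
  (0,3) → (φ(0),φ(3)) = (3,4) ∈ E(G2) ✓
  (0,4) → (φ(0),φ(4)) = (0,3) ∈ E(G2) ✓
  (1,2) → (φ(1),φ(2)) = (1,2) ∈ E(G2) ✓
  (1,4) → (φ(1),φ(4)) = (0,2) ∈ E(G2) ✓
  (2,4) → (φ(2),φ(4)) = (0,1) ∈ E(G2) ✓
All 5 edges of G1 map to edges of G2, and |E(G1)| = |E(G2)| = 5, so φ is a bijection on edges as well as vertices. Hence G1 ≅ G2.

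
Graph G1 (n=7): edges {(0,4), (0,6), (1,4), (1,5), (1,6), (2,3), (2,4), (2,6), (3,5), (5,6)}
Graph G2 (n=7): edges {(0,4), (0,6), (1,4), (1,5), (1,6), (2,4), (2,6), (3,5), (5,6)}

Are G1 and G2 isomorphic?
No, not isomorphic

The graphs are NOT isomorphic.

Counting edges: G1 has 10 edge(s); G2 has 9 edge(s).
Edge count is an isomorphism invariant (a bijection on vertices induces a bijection on edges), so differing edge counts rule out isomorphism.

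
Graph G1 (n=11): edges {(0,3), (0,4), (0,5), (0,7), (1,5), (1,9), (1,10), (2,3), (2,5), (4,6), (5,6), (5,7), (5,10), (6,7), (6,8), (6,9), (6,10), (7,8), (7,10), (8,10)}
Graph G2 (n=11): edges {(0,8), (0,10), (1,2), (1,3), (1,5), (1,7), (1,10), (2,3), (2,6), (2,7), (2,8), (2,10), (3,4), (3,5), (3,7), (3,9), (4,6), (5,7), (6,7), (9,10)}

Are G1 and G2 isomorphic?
Yes, isomorphic

The graphs are isomorphic.
One valid mapping φ: V(G1) → V(G2): 0→10, 1→6, 2→8, 3→0, 4→9, 5→2, 6→3, 7→1, 8→5, 9→4, 10→7

Verify φ preserves adjacency — for each edge of G1, its image is an edge of G2:
  (0,3) → (φ(0),φ(3)) = (0,10) ∈ E(G2) ✓
  (0,4) → (φ(0),φ(4)) = (9,10) ∈ E(G2) ✓
  (0,5) → (φ(0),φ(5)) = (2,10) ∈ E(G2) ✓
  (0,7) → (φ(0),φ(7)) = (1,10) ∈ E(G2) ✓
  (1,5) → (φ(1),φ(5)) = (2,6) ∈ E(G2) ✓
  (1,9) → (φ(1),φ(9)) = (4,6) ∈ E(G2) ✓
  (1,10) → (φ(1),φ(10)) = (6,7) ∈ E(G2) ✓
  (2,3) → (φ(2),φ(3)) = (0,8) ∈ E(G2) ✓
  (2,5) → (φ(2),φ(5)) = (2,8) ∈ E(G2) ✓
  (4,6) → (φ(4),φ(6)) = (3,9) ∈ E(G2) ✓
  (5,6) → (φ(5),φ(6)) = (2,3) ∈ E(G2) ✓
  (5,7) → (φ(5),φ(7)) = (1,2) ∈ E(G2) ✓
  (5,10) → (φ(5),φ(10)) = (2,7) ∈ E(G2) ✓
  (6,7) → (φ(6),φ(7)) = (1,3) ∈ E(G2) ✓
  (6,8) → (φ(6),φ(8)) = (3,5) ∈ E(G2) ✓
  (6,9) → (φ(6),φ(9)) = (3,4) ∈ E(G2) ✓
  (6,10) → (φ(6),φ(10)) = (3,7) ∈ E(G2) ✓
  (7,8) → (φ(7),φ(8)) = (1,5) ∈ E(G2) ✓
  (7,10) → (φ(7),φ(10)) = (1,7) ∈ E(G2) ✓
  (8,10) → (φ(8),φ(10)) = (5,7) ∈ E(G2) ✓
All 20 edges of G1 map to edges of G2, and |E(G1)| = |E(G2)| = 20, so φ is a bijection on edges as well as vertices. Hence G1 ≅ G2.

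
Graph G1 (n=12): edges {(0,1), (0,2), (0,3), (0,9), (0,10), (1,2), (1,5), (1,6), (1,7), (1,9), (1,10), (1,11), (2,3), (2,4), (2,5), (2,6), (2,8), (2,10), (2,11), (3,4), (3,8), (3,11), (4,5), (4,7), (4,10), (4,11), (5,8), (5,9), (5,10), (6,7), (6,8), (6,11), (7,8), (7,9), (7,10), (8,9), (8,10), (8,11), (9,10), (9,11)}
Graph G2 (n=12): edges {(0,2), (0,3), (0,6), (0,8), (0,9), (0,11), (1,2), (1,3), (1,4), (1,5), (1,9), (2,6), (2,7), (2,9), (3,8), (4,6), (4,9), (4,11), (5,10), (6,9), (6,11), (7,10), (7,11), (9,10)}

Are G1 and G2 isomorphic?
No, not isomorphic

The graphs are NOT isomorphic.

Degrees in G1: deg(0)=5, deg(1)=8, deg(2)=9, deg(3)=5, deg(4)=6, deg(5)=6, deg(6)=5, deg(7)=6, deg(8)=8, deg(9)=7, deg(10)=8, deg(11)=7.
Sorted degree sequence of G1: [9, 8, 8, 8, 7, 7, 6, 6, 6, 5, 5, 5].
Degrees in G2: deg(0)=6, deg(1)=5, deg(2)=5, deg(3)=3, deg(4)=4, deg(5)=2, deg(6)=5, deg(7)=3, deg(8)=2, deg(9)=6, deg(10)=3, deg(11)=4.
Sorted degree sequence of G2: [6, 6, 5, 5, 5, 4, 4, 3, 3, 3, 2, 2].
The (sorted) degree sequence is an isomorphism invariant, so since G1 and G2 have different degree sequences they cannot be isomorphic.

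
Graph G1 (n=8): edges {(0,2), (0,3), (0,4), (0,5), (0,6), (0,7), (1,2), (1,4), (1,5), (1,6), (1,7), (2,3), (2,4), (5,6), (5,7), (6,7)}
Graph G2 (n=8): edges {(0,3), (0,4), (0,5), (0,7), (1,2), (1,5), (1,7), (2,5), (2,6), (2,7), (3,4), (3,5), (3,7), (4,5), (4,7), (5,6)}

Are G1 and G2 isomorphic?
Yes, isomorphic

The graphs are isomorphic.
One valid mapping φ: V(G1) → V(G2): 0→5, 1→7, 2→2, 3→6, 4→1, 5→4, 6→0, 7→3

Verify φ preserves adjacency — for each edge of G1, its image is an edge of G2:
  (0,2) → (φ(0),φ(2)) = (2,5) ∈ E(G2) ✓
  (0,3) → (φ(0),φ(3)) = (5,6) ∈ E(G2) ✓
  (0,4) → (φ(0),φ(4)) = (1,5) ∈ E(G2) ✓
  (0,5) → (φ(0),φ(5)) = (4,5) ∈ E(G2) ✓
  (0,6) → (φ(0),φ(6)) = (0,5) ∈ E(G2) ✓
  (0,7) → (φ(0),φ(7)) = (3,5) ∈ E(G2) ✓
  (1,2) → (φ(1),φ(2)) = (2,7) ∈ E(G2) ✓
  (1,4) → (φ(1),φ(4)) = (1,7) ∈ E(G2) ✓
  (1,5) → (φ(1),φ(5)) = (4,7) ∈ E(G2) ✓
  (1,6) → (φ(1),φ(6)) = (0,7) ∈ E(G2) ✓
  (1,7) → (φ(1),φ(7)) = (3,7) ∈ E(G2) ✓
  (2,3) → (φ(2),φ(3)) = (2,6) ∈ E(G2) ✓
  (2,4) → (φ(2),φ(4)) = (1,2) ∈ E(G2) ✓
  (5,6) → (φ(5),φ(6)) = (0,4) ∈ E(G2) ✓
  (5,7) → (φ(5),φ(7)) = (3,4) ∈ E(G2) ✓
  (6,7) → (φ(6),φ(7)) = (0,3) ∈ E(G2) ✓
All 16 edges of G1 map to edges of G2, and |E(G1)| = |E(G2)| = 16, so φ is a bijection on edges as well as vertices. Hence G1 ≅ G2.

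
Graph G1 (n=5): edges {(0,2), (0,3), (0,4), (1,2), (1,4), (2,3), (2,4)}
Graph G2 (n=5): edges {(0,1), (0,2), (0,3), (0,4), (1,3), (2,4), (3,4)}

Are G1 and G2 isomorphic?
Yes, isomorphic

The graphs are isomorphic.
One valid mapping φ: V(G1) → V(G2): 0→4, 1→1, 2→0, 3→2, 4→3

Verify φ preserves adjacency — for each edge of G1, its image is an edge of G2:
  (0,2) → (φ(0),φ(2)) = (0,4) ∈ E(G2) ✓
  (0,3) → (φ(0),φ(3)) = (2,4) ∈ E(G2) ✓
  (0,4) → (φ(0),φ(4)) = (3,4) ∈ E(G2) ✓
  (1,2) → (φ(1),φ(2)) = (0,1) ∈ E(G2) ✓
  (1,4) → (φ(1),φ(4)) = (1,3) ∈ E(G2) ✓
  (2,3) → (φ(2),φ(3)) = (0,2) ∈ E(G2) ✓
  (2,4) → (φ(2),φ(4)) = (0,3) ∈ E(G2) ✓
All 7 edges of G1 map to edges of G2, and |E(G1)| = |E(G2)| = 7, so φ is a bijection on edges as well as vertices. Hence G1 ≅ G2.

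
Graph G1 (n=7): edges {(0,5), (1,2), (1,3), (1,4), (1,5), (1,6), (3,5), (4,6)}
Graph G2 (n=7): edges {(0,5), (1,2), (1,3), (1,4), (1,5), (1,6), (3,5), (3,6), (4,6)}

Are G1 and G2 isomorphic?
No, not isomorphic

The graphs are NOT isomorphic.

Counting edges: G1 has 8 edge(s); G2 has 9 edge(s).
Edge count is an isomorphism invariant (a bijection on vertices induces a bijection on edges), so differing edge counts rule out isomorphism.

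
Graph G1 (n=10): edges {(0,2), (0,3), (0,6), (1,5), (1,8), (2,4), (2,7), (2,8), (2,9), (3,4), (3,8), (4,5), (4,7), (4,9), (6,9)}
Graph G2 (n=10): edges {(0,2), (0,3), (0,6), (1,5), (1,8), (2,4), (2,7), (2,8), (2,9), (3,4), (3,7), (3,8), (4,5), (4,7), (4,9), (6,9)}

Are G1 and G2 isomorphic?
No, not isomorphic

The graphs are NOT isomorphic.

Counting edges: G1 has 15 edge(s); G2 has 16 edge(s).
Edge count is an isomorphism invariant (a bijection on vertices induces a bijection on edges), so differing edge counts rule out isomorphism.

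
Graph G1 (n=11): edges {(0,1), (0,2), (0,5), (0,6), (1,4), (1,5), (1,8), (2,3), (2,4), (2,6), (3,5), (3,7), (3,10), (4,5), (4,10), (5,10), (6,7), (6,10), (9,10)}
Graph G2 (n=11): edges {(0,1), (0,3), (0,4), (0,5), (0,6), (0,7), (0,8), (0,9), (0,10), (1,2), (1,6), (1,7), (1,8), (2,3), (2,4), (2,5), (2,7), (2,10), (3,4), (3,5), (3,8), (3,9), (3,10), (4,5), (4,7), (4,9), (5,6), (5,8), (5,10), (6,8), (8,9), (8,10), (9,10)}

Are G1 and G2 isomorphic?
No, not isomorphic

The graphs are NOT isomorphic.

Counting triangles (3-cliques): G1 has 5, G2 has 36.
Triangle count is an isomorphism invariant, so differing triangle counts rule out isomorphism.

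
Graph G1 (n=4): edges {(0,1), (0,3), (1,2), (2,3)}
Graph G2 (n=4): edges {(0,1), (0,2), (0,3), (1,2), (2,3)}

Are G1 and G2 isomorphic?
No, not isomorphic

The graphs are NOT isomorphic.

Counting edges: G1 has 4 edge(s); G2 has 5 edge(s).
Edge count is an isomorphism invariant (a bijection on vertices induces a bijection on edges), so differing edge counts rule out isomorphism.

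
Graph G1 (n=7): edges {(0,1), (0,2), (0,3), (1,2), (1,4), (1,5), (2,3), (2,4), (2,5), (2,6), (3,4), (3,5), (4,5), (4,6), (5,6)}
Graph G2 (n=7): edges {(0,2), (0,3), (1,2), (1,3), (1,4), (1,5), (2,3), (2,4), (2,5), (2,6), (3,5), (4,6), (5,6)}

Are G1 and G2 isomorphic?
No, not isomorphic

The graphs are NOT isomorphic.

Counting triangles (3-cliques): G1 has 12, G2 has 8.
Triangle count is an isomorphism invariant, so differing triangle counts rule out isomorphism.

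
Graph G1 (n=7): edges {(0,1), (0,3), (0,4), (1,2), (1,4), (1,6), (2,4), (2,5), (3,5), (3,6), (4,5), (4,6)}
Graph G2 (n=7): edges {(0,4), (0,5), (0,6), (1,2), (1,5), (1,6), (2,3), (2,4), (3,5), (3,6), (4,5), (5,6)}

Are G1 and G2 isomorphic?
Yes, isomorphic

The graphs are isomorphic.
One valid mapping φ: V(G1) → V(G2): 0→3, 1→6, 2→0, 3→2, 4→5, 5→4, 6→1

Verify φ preserves adjacency — for each edge of G1, its image is an edge of G2:
  (0,1) → (φ(0),φ(1)) = (3,6) ∈ E(G2) ✓
  (0,3) → (φ(0),φ(3)) = (2,3) ∈ E(G2) ✓
  (0,4) → (φ(0),φ(4)) = (3,5) ∈ E(G2) ✓
  (1,2) → (φ(1),φ(2)) = (0,6) ∈ E(G2) ✓
  (1,4) → (φ(1),φ(4)) = (5,6) ∈ E(G2) ✓
  (1,6) → (φ(1),φ(6)) = (1,6) ∈ E(G2) ✓
  (2,4) → (φ(2),φ(4)) = (0,5) ∈ E(G2) ✓
  (2,5) → (φ(2),φ(5)) = (0,4) ∈ E(G2) ✓
  (3,5) → (φ(3),φ(5)) = (2,4) ∈ E(G2) ✓
  (3,6) → (φ(3),φ(6)) = (1,2) ∈ E(G2) ✓
  (4,5) → (φ(4),φ(5)) = (4,5) ∈ E(G2) ✓
  (4,6) → (φ(4),φ(6)) = (1,5) ∈ E(G2) ✓
All 12 edges of G1 map to edges of G2, and |E(G1)| = |E(G2)| = 12, so φ is a bijection on edges as well as vertices. Hence G1 ≅ G2.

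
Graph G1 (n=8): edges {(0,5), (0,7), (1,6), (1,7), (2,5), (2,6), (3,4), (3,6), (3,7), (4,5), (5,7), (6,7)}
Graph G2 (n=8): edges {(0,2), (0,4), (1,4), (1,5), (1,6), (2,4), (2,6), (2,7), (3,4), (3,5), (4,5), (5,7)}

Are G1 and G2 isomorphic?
Yes, isomorphic

The graphs are isomorphic.
One valid mapping φ: V(G1) → V(G2): 0→0, 1→3, 2→7, 3→1, 4→6, 5→2, 6→5, 7→4

Verify φ preserves adjacency — for each edge of G1, its image is an edge of G2:
  (0,5) → (φ(0),φ(5)) = (0,2) ∈ E(G2) ✓
  (0,7) → (φ(0),φ(7)) = (0,4) ∈ E(G2) ✓
  (1,6) → (φ(1),φ(6)) = (3,5) ∈ E(G2) ✓
  (1,7) → (φ(1),φ(7)) = (3,4) ∈ E(G2) ✓
  (2,5) → (φ(2),φ(5)) = (2,7) ∈ E(G2) ✓
  (2,6) → (φ(2),φ(6)) = (5,7) ∈ E(G2) ✓
  (3,4) → (φ(3),φ(4)) = (1,6) ∈ E(G2) ✓
  (3,6) → (φ(3),φ(6)) = (1,5) ∈ E(G2) ✓
  (3,7) → (φ(3),φ(7)) = (1,4) ∈ E(G2) ✓
  (4,5) → (φ(4),φ(5)) = (2,6) ∈ E(G2) ✓
  (5,7) → (φ(5),φ(7)) = (2,4) ∈ E(G2) ✓
  (6,7) → (φ(6),φ(7)) = (4,5) ∈ E(G2) ✓
All 12 edges of G1 map to edges of G2, and |E(G1)| = |E(G2)| = 12, so φ is a bijection on edges as well as vertices. Hence G1 ≅ G2.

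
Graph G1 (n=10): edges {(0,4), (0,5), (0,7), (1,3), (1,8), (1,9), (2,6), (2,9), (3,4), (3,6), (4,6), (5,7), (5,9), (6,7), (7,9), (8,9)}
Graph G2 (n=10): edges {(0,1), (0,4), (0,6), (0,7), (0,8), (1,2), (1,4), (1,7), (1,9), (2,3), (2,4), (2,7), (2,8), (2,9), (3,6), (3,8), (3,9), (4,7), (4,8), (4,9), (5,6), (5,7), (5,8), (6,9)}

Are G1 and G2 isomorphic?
No, not isomorphic

The graphs are NOT isomorphic.

Degrees in G1: deg(0)=3, deg(1)=3, deg(2)=2, deg(3)=3, deg(4)=3, deg(5)=3, deg(6)=4, deg(7)=4, deg(8)=2, deg(9)=5.
Sorted degree sequence of G1: [5, 4, 4, 3, 3, 3, 3, 3, 2, 2].
Degrees in G2: deg(0)=5, deg(1)=5, deg(2)=6, deg(3)=4, deg(4)=6, deg(5)=3, deg(6)=4, deg(7)=5, deg(8)=5, deg(9)=5.
Sorted degree sequence of G2: [6, 6, 5, 5, 5, 5, 5, 4, 4, 3].
The (sorted) degree sequence is an isomorphism invariant, so since G1 and G2 have different degree sequences they cannot be isomorphic.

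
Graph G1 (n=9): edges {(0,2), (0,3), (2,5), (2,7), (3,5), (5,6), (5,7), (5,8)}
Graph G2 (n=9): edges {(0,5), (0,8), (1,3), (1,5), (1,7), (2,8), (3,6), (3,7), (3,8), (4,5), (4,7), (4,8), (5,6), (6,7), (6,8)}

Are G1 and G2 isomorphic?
No, not isomorphic

The graphs are NOT isomorphic.

Counting triangles (3-cliques): G1 has 1, G2 has 3.
Triangle count is an isomorphism invariant, so differing triangle counts rule out isomorphism.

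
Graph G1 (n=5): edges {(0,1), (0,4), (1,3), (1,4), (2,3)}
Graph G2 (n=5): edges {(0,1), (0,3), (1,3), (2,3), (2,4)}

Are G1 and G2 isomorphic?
Yes, isomorphic

The graphs are isomorphic.
One valid mapping φ: V(G1) → V(G2): 0→1, 1→3, 2→4, 3→2, 4→0

Verify φ preserves adjacency — for each edge of G1, its image is an edge of G2:
  (0,1) → (φ(0),φ(1)) = (1,3) ∈ E(G2) ✓
  (0,4) → (φ(0),φ(4)) = (0,1) ∈ E(G2) ✓
  (1,3) → (φ(1),φ(3)) = (2,3) ∈ E(G2) ✓
  (1,4) → (φ(1),φ(4)) = (0,3) ∈ E(G2) ✓
  (2,3) → (φ(2),φ(3)) = (2,4) ∈ E(G2) ✓
All 5 edges of G1 map to edges of G2, and |E(G1)| = |E(G2)| = 5, so φ is a bijection on edges as well as vertices. Hence G1 ≅ G2.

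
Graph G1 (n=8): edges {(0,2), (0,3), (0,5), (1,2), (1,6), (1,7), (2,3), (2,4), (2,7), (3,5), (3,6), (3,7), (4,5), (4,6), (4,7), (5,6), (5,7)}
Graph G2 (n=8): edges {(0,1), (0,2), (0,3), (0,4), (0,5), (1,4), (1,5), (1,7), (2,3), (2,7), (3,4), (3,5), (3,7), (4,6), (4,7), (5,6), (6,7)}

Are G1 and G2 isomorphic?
Yes, isomorphic

The graphs are isomorphic.
One valid mapping φ: V(G1) → V(G2): 0→2, 1→6, 2→7, 3→3, 4→1, 5→0, 6→5, 7→4

Verify φ preserves adjacency — for each edge of G1, its image is an edge of G2:
  (0,2) → (φ(0),φ(2)) = (2,7) ∈ E(G2) ✓
  (0,3) → (φ(0),φ(3)) = (2,3) ∈ E(G2) ✓
  (0,5) → (φ(0),φ(5)) = (0,2) ∈ E(G2) ✓
  (1,2) → (φ(1),φ(2)) = (6,7) ∈ E(G2) ✓
  (1,6) → (φ(1),φ(6)) = (5,6) ∈ E(G2) ✓
  (1,7) → (φ(1),φ(7)) = (4,6) ∈ E(G2) ✓
  (2,3) → (φ(2),φ(3)) = (3,7) ∈ E(G2) ✓
  (2,4) → (φ(2),φ(4)) = (1,7) ∈ E(G2) ✓
  (2,7) → (φ(2),φ(7)) = (4,7) ∈ E(G2) ✓
  (3,5) → (φ(3),φ(5)) = (0,3) ∈ E(G2) ✓
  (3,6) → (φ(3),φ(6)) = (3,5) ∈ E(G2) ✓
  (3,7) → (φ(3),φ(7)) = (3,4) ∈ E(G2) ✓
  (4,5) → (φ(4),φ(5)) = (0,1) ∈ E(G2) ✓
  (4,6) → (φ(4),φ(6)) = (1,5) ∈ E(G2) ✓
  (4,7) → (φ(4),φ(7)) = (1,4) ∈ E(G2) ✓
  (5,6) → (φ(5),φ(6)) = (0,5) ∈ E(G2) ✓
  (5,7) → (φ(5),φ(7)) = (0,4) ∈ E(G2) ✓
All 17 edges of G1 map to edges of G2, and |E(G1)| = |E(G2)| = 17, so φ is a bijection on edges as well as vertices. Hence G1 ≅ G2.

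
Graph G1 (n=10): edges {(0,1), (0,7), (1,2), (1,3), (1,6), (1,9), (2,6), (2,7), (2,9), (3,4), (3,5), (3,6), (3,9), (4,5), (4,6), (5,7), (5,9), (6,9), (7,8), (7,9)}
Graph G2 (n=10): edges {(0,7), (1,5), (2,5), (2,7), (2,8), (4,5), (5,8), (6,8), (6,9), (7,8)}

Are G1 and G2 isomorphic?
No, not isomorphic

The graphs are NOT isomorphic.

Connected components of G1: 1 component(s) with vertex sets [[0, 1, 2, 3, 4, 5, 6, 7, 8, 9]], sizes [10].
Connected components of G2: 2 component(s) with vertex sets [[3], [0, 1, 2, 4, 5, 6, 7, 8, 9]], sizes [1, 9].
The number of connected components (and the multiset of component sizes) is an isomorphism invariant — an isomorphism maps each component of G1 bijectively onto a component of G2. Since G1 has 1 component(s) and G2 has 2, they cannot be isomorphic.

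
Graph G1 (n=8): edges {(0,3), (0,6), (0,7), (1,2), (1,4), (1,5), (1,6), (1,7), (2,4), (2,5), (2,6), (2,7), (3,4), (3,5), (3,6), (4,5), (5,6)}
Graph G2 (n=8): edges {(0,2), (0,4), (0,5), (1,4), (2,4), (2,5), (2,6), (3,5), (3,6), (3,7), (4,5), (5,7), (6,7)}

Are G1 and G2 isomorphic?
No, not isomorphic

The graphs are NOT isomorphic.

Counting triangles (3-cliques): G1 has 11, G2 has 6.
Triangle count is an isomorphism invariant, so differing triangle counts rule out isomorphism.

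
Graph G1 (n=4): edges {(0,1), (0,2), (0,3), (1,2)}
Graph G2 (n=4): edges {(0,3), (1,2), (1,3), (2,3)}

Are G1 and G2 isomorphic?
Yes, isomorphic

The graphs are isomorphic.
One valid mapping φ: V(G1) → V(G2): 0→3, 1→1, 2→2, 3→0

Verify φ preserves adjacency — for each edge of G1, its image is an edge of G2:
  (0,1) → (φ(0),φ(1)) = (1,3) ∈ E(G2) ✓
  (0,2) → (φ(0),φ(2)) = (2,3) ∈ E(G2) ✓
  (0,3) → (φ(0),φ(3)) = (0,3) ∈ E(G2) ✓
  (1,2) → (φ(1),φ(2)) = (1,2) ∈ E(G2) ✓
All 4 edges of G1 map to edges of G2, and |E(G1)| = |E(G2)| = 4, so φ is a bijection on edges as well as vertices. Hence G1 ≅ G2.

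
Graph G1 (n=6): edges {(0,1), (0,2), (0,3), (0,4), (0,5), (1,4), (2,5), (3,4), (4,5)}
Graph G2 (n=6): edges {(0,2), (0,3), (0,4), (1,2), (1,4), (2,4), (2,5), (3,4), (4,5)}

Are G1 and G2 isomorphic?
Yes, isomorphic

The graphs are isomorphic.
One valid mapping φ: V(G1) → V(G2): 0→4, 1→5, 2→3, 3→1, 4→2, 5→0

Verify φ preserves adjacency — for each edge of G1, its image is an edge of G2:
  (0,1) → (φ(0),φ(1)) = (4,5) ∈ E(G2) ✓
  (0,2) → (φ(0),φ(2)) = (3,4) ∈ E(G2) ✓
  (0,3) → (φ(0),φ(3)) = (1,4) ∈ E(G2) ✓
  (0,4) → (φ(0),φ(4)) = (2,4) ∈ E(G2) ✓
  (0,5) → (φ(0),φ(5)) = (0,4) ∈ E(G2) ✓
  (1,4) → (φ(1),φ(4)) = (2,5) ∈ E(G2) ✓
  (2,5) → (φ(2),φ(5)) = (0,3) ∈ E(G2) ✓
  (3,4) → (φ(3),φ(4)) = (1,2) ∈ E(G2) ✓
  (4,5) → (φ(4),φ(5)) = (0,2) ∈ E(G2) ✓
All 9 edges of G1 map to edges of G2, and |E(G1)| = |E(G2)| = 9, so φ is a bijection on edges as well as vertices. Hence G1 ≅ G2.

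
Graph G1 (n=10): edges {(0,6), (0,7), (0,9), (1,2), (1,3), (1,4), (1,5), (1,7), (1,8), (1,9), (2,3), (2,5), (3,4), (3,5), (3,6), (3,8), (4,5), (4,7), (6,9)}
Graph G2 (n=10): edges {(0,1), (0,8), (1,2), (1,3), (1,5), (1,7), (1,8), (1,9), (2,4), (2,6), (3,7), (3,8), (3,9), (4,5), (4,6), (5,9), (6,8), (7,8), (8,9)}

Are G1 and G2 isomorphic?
Yes, isomorphic

The graphs are isomorphic.
One valid mapping φ: V(G1) → V(G2): 0→4, 1→1, 2→7, 3→8, 4→9, 5→3, 6→6, 7→5, 8→0, 9→2

Verify φ preserves adjacency — for each edge of G1, its image is an edge of G2:
  (0,6) → (φ(0),φ(6)) = (4,6) ∈ E(G2) ✓
  (0,7) → (φ(0),φ(7)) = (4,5) ∈ E(G2) ✓
  (0,9) → (φ(0),φ(9)) = (2,4) ∈ E(G2) ✓
  (1,2) → (φ(1),φ(2)) = (1,7) ∈ E(G2) ✓
  (1,3) → (φ(1),φ(3)) = (1,8) ∈ E(G2) ✓
  (1,4) → (φ(1),φ(4)) = (1,9) ∈ E(G2) ✓
  (1,5) → (φ(1),φ(5)) = (1,3) ∈ E(G2) ✓
  (1,7) → (φ(1),φ(7)) = (1,5) ∈ E(G2) ✓
  (1,8) → (φ(1),φ(8)) = (0,1) ∈ E(G2) ✓
  (1,9) → (φ(1),φ(9)) = (1,2) ∈ E(G2) ✓
  (2,3) → (φ(2),φ(3)) = (7,8) ∈ E(G2) ✓
  (2,5) → (φ(2),φ(5)) = (3,7) ∈ E(G2) ✓
  (3,4) → (φ(3),φ(4)) = (8,9) ∈ E(G2) ✓
  (3,5) → (φ(3),φ(5)) = (3,8) ∈ E(G2) ✓
  (3,6) → (φ(3),φ(6)) = (6,8) ∈ E(G2) ✓
  (3,8) → (φ(3),φ(8)) = (0,8) ∈ E(G2) ✓
  (4,5) → (φ(4),φ(5)) = (3,9) ∈ E(G2) ✓
  (4,7) → (φ(4),φ(7)) = (5,9) ∈ E(G2) ✓
  (6,9) → (φ(6),φ(9)) = (2,6) ∈ E(G2) ✓
All 19 edges of G1 map to edges of G2, and |E(G1)| = |E(G2)| = 19, so φ is a bijection on edges as well as vertices. Hence G1 ≅ G2.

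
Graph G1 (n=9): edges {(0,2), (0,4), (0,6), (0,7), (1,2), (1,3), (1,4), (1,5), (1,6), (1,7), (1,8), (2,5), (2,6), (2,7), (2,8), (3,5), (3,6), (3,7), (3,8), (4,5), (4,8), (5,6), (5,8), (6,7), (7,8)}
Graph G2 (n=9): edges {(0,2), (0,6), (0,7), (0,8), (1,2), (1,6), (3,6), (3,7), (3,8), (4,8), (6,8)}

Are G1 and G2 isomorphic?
No, not isomorphic

The graphs are NOT isomorphic.

Connected components of G1: 1 component(s) with vertex sets [[0, 1, 2, 3, 4, 5, 6, 7, 8]], sizes [9].
Connected components of G2: 2 component(s) with vertex sets [[5], [0, 1, 2, 3, 4, 6, 7, 8]], sizes [1, 8].
The number of connected components (and the multiset of component sizes) is an isomorphism invariant — an isomorphism maps each component of G1 bijectively onto a component of G2. Since G1 has 1 component(s) and G2 has 2, they cannot be isomorphic.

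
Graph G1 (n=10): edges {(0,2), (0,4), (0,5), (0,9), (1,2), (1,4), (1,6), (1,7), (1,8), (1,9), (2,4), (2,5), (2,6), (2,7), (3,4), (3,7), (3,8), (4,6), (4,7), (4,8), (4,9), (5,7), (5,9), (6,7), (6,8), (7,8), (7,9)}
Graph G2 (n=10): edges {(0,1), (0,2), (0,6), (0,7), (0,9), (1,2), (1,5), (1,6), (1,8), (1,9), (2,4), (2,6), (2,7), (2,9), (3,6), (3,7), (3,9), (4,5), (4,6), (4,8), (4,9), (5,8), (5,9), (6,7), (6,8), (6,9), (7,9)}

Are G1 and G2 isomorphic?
Yes, isomorphic

The graphs are isomorphic.
One valid mapping φ: V(G1) → V(G2): 0→5, 1→2, 2→1, 3→3, 4→9, 5→8, 6→0, 7→6, 8→7, 9→4

Verify φ preserves adjacency — for each edge of G1, its image is an edge of G2:
  (0,2) → (φ(0),φ(2)) = (1,5) ∈ E(G2) ✓
  (0,4) → (φ(0),φ(4)) = (5,9) ∈ E(G2) ✓
  (0,5) → (φ(0),φ(5)) = (5,8) ∈ E(G2) ✓
  (0,9) → (φ(0),φ(9)) = (4,5) ∈ E(G2) ✓
  (1,2) → (φ(1),φ(2)) = (1,2) ∈ E(G2) ✓
  (1,4) → (φ(1),φ(4)) = (2,9) ∈ E(G2) ✓
  (1,6) → (φ(1),φ(6)) = (0,2) ∈ E(G2) ✓
  (1,7) → (φ(1),φ(7)) = (2,6) ∈ E(G2) ✓
  (1,8) → (φ(1),φ(8)) = (2,7) ∈ E(G2) ✓
  (1,9) → (φ(1),φ(9)) = (2,4) ∈ E(G2) ✓
  (2,4) → (φ(2),φ(4)) = (1,9) ∈ E(G2) ✓
  (2,5) → (φ(2),φ(5)) = (1,8) ∈ E(G2) ✓
  (2,6) → (φ(2),φ(6)) = (0,1) ∈ E(G2) ✓
  (2,7) → (φ(2),φ(7)) = (1,6) ∈ E(G2) ✓
  (3,4) → (φ(3),φ(4)) = (3,9) ∈ E(G2) ✓
  (3,7) → (φ(3),φ(7)) = (3,6) ∈ E(G2) ✓
  (3,8) → (φ(3),φ(8)) = (3,7) ∈ E(G2) ✓
  (4,6) → (φ(4),φ(6)) = (0,9) ∈ E(G2) ✓
  (4,7) → (φ(4),φ(7)) = (6,9) ∈ E(G2) ✓
  (4,8) → (φ(4),φ(8)) = (7,9) ∈ E(G2) ✓
  (4,9) → (φ(4),φ(9)) = (4,9) ∈ E(G2) ✓
  (5,7) → (φ(5),φ(7)) = (6,8) ∈ E(G2) ✓
  (5,9) → (φ(5),φ(9)) = (4,8) ∈ E(G2) ✓
  (6,7) → (φ(6),φ(7)) = (0,6) ∈ E(G2) ✓
  (6,8) → (φ(6),φ(8)) = (0,7) ∈ E(G2) ✓
  (7,8) → (φ(7),φ(8)) = (6,7) ∈ E(G2) ✓
  (7,9) → (φ(7),φ(9)) = (4,6) ∈ E(G2) ✓
All 27 edges of G1 map to edges of G2, and |E(G1)| = |E(G2)| = 27, so φ is a bijection on edges as well as vertices. Hence G1 ≅ G2.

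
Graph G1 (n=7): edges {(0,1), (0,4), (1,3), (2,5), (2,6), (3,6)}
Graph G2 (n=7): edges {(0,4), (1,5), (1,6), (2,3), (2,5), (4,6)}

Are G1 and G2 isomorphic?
Yes, isomorphic

The graphs are isomorphic.
One valid mapping φ: V(G1) → V(G2): 0→2, 1→5, 2→4, 3→1, 4→3, 5→0, 6→6

Verify φ preserves adjacency — for each edge of G1, its image is an edge of G2:
  (0,1) → (φ(0),φ(1)) = (2,5) ∈ E(G2) ✓
  (0,4) → (φ(0),φ(4)) = (2,3) ∈ E(G2) ✓
  (1,3) → (φ(1),φ(3)) = (1,5) ∈ E(G2) ✓
  (2,5) → (φ(2),φ(5)) = (0,4) ∈ E(G2) ✓
  (2,6) → (φ(2),φ(6)) = (4,6) ∈ E(G2) ✓
  (3,6) → (φ(3),φ(6)) = (1,6) ∈ E(G2) ✓
All 6 edges of G1 map to edges of G2, and |E(G1)| = |E(G2)| = 6, so φ is a bijection on edges as well as vertices. Hence G1 ≅ G2.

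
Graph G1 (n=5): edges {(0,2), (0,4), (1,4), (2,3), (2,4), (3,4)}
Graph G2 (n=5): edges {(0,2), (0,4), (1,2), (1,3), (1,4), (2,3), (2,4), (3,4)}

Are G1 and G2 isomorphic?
No, not isomorphic

The graphs are NOT isomorphic.

Degrees in G1: deg(0)=2, deg(1)=1, deg(2)=3, deg(3)=2, deg(4)=4.
Sorted degree sequence of G1: [4, 3, 2, 2, 1].
Degrees in G2: deg(0)=2, deg(1)=3, deg(2)=4, deg(3)=3, deg(4)=4.
Sorted degree sequence of G2: [4, 4, 3, 3, 2].
The (sorted) degree sequence is an isomorphism invariant, so since G1 and G2 have different degree sequences they cannot be isomorphic.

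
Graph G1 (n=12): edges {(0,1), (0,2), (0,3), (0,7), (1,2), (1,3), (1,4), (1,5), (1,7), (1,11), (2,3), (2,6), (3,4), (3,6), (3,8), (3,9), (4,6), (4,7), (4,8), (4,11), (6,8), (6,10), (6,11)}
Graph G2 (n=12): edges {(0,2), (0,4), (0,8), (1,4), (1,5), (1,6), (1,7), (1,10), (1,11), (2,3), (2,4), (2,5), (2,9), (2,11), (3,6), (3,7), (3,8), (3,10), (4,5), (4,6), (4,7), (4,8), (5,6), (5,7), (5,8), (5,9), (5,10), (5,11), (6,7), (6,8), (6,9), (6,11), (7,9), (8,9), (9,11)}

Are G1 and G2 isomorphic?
No, not isomorphic

The graphs are NOT isomorphic.

Counting triangles (3-cliques): G1 has 14, G2 has 32.
Triangle count is an isomorphism invariant, so differing triangle counts rule out isomorphism.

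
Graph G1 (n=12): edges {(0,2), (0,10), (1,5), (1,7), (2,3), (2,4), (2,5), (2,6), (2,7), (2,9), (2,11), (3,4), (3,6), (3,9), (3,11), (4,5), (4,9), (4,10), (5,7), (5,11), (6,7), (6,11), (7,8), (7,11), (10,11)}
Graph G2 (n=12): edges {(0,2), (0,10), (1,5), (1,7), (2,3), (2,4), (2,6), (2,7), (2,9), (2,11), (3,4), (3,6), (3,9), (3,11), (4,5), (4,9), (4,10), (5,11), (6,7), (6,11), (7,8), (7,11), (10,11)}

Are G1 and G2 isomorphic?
No, not isomorphic

The graphs are NOT isomorphic.

Counting edges: G1 has 25 edge(s); G2 has 23 edge(s).
Edge count is an isomorphism invariant (a bijection on vertices induces a bijection on edges), so differing edge counts rule out isomorphism.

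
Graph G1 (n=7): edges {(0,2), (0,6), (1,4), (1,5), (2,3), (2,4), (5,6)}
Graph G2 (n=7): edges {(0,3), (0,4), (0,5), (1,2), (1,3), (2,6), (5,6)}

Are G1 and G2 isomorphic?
Yes, isomorphic

The graphs are isomorphic.
One valid mapping φ: V(G1) → V(G2): 0→3, 1→6, 2→0, 3→4, 4→5, 5→2, 6→1

Verify φ preserves adjacency — for each edge of G1, its image is an edge of G2:
  (0,2) → (φ(0),φ(2)) = (0,3) ∈ E(G2) ✓
  (0,6) → (φ(0),φ(6)) = (1,3) ∈ E(G2) ✓
  (1,4) → (φ(1),φ(4)) = (5,6) ∈ E(G2) ✓
  (1,5) → (φ(1),φ(5)) = (2,6) ∈ E(G2) ✓
  (2,3) → (φ(2),φ(3)) = (0,4) ∈ E(G2) ✓
  (2,4) → (φ(2),φ(4)) = (0,5) ∈ E(G2) ✓
  (5,6) → (φ(5),φ(6)) = (1,2) ∈ E(G2) ✓
All 7 edges of G1 map to edges of G2, and |E(G1)| = |E(G2)| = 7, so φ is a bijection on edges as well as vertices. Hence G1 ≅ G2.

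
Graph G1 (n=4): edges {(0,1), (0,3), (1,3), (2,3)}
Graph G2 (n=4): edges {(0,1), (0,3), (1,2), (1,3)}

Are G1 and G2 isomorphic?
Yes, isomorphic

The graphs are isomorphic.
One valid mapping φ: V(G1) → V(G2): 0→3, 1→0, 2→2, 3→1

Verify φ preserves adjacency — for each edge of G1, its image is an edge of G2:
  (0,1) → (φ(0),φ(1)) = (0,3) ∈ E(G2) ✓
  (0,3) → (φ(0),φ(3)) = (1,3) ∈ E(G2) ✓
  (1,3) → (φ(1),φ(3)) = (0,1) ∈ E(G2) ✓
  (2,3) → (φ(2),φ(3)) = (1,2) ∈ E(G2) ✓
All 4 edges of G1 map to edges of G2, and |E(G1)| = |E(G2)| = 4, so φ is a bijection on edges as well as vertices. Hence G1 ≅ G2.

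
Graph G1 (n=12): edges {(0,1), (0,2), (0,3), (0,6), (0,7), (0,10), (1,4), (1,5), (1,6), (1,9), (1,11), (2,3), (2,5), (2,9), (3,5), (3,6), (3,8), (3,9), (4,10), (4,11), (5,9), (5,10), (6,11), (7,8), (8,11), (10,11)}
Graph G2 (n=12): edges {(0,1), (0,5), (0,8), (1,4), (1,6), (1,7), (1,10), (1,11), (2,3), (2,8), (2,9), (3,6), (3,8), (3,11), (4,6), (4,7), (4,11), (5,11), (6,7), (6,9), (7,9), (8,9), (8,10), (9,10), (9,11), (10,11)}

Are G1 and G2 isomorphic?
Yes, isomorphic

The graphs are isomorphic.
One valid mapping φ: V(G1) → V(G2): 0→11, 1→9, 2→4, 3→1, 4→2, 5→6, 6→10, 7→5, 8→0, 9→7, 10→3, 11→8

Verify φ preserves adjacency — for each edge of G1, its image is an edge of G2:
  (0,1) → (φ(0),φ(1)) = (9,11) ∈ E(G2) ✓
  (0,2) → (φ(0),φ(2)) = (4,11) ∈ E(G2) ✓
  (0,3) → (φ(0),φ(3)) = (1,11) ∈ E(G2) ✓
  (0,6) → (φ(0),φ(6)) = (10,11) ∈ E(G2) ✓
  (0,7) → (φ(0),φ(7)) = (5,11) ∈ E(G2) ✓
  (0,10) → (φ(0),φ(10)) = (3,11) ∈ E(G2) ✓
  (1,4) → (φ(1),φ(4)) = (2,9) ∈ E(G2) ✓
  (1,5) → (φ(1),φ(5)) = (6,9) ∈ E(G2) ✓
  (1,6) → (φ(1),φ(6)) = (9,10) ∈ E(G2) ✓
  (1,9) → (φ(1),φ(9)) = (7,9) ∈ E(G2) ✓
  (1,11) → (φ(1),φ(11)) = (8,9) ∈ E(G2) ✓
  (2,3) → (φ(2),φ(3)) = (1,4) ∈ E(G2) ✓
  (2,5) → (φ(2),φ(5)) = (4,6) ∈ E(G2) ✓
  (2,9) → (φ(2),φ(9)) = (4,7) ∈ E(G2) ✓
  (3,5) → (φ(3),φ(5)) = (1,6) ∈ E(G2) ✓
  (3,6) → (φ(3),φ(6)) = (1,10) ∈ E(G2) ✓
  (3,8) → (φ(3),φ(8)) = (0,1) ∈ E(G2) ✓
  (3,9) → (φ(3),φ(9)) = (1,7) ∈ E(G2) ✓
  (4,10) → (φ(4),φ(10)) = (2,3) ∈ E(G2) ✓
  (4,11) → (φ(4),φ(11)) = (2,8) ∈ E(G2) ✓
  (5,9) → (φ(5),φ(9)) = (6,7) ∈ E(G2) ✓
  (5,10) → (φ(5),φ(10)) = (3,6) ∈ E(G2) ✓
  (6,11) → (φ(6),φ(11)) = (8,10) ∈ E(G2) ✓
  (7,8) → (φ(7),φ(8)) = (0,5) ∈ E(G2) ✓
  (8,11) → (φ(8),φ(11)) = (0,8) ∈ E(G2) ✓
  (10,11) → (φ(10),φ(11)) = (3,8) ∈ E(G2) ✓
All 26 edges of G1 map to edges of G2, and |E(G1)| = |E(G2)| = 26, so φ is a bijection on edges as well as vertices. Hence G1 ≅ G2.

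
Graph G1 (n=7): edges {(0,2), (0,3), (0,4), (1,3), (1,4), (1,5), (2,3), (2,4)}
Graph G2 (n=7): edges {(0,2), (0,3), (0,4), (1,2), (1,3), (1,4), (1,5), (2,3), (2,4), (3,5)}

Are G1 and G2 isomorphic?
No, not isomorphic

The graphs are NOT isomorphic.

Counting edges: G1 has 8 edge(s); G2 has 10 edge(s).
Edge count is an isomorphism invariant (a bijection on vertices induces a bijection on edges), so differing edge counts rule out isomorphism.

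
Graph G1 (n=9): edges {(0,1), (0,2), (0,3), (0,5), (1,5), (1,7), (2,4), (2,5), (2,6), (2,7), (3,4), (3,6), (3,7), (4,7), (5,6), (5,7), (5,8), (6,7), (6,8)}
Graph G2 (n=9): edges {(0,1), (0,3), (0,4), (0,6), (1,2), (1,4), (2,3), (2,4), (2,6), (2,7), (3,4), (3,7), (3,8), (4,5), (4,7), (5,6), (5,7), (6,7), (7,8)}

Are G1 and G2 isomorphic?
Yes, isomorphic

The graphs are isomorphic.
One valid mapping φ: V(G1) → V(G2): 0→6, 1→5, 2→2, 3→0, 4→1, 5→7, 6→3, 7→4, 8→8

Verify φ preserves adjacency — for each edge of G1, its image is an edge of G2:
  (0,1) → (φ(0),φ(1)) = (5,6) ∈ E(G2) ✓
  (0,2) → (φ(0),φ(2)) = (2,6) ∈ E(G2) ✓
  (0,3) → (φ(0),φ(3)) = (0,6) ∈ E(G2) ✓
  (0,5) → (φ(0),φ(5)) = (6,7) ∈ E(G2) ✓
  (1,5) → (φ(1),φ(5)) = (5,7) ∈ E(G2) ✓
  (1,7) → (φ(1),φ(7)) = (4,5) ∈ E(G2) ✓
  (2,4) → (φ(2),φ(4)) = (1,2) ∈ E(G2) ✓
  (2,5) → (φ(2),φ(5)) = (2,7) ∈ E(G2) ✓
  (2,6) → (φ(2),φ(6)) = (2,3) ∈ E(G2) ✓
  (2,7) → (φ(2),φ(7)) = (2,4) ∈ E(G2) ✓
  (3,4) → (φ(3),φ(4)) = (0,1) ∈ E(G2) ✓
  (3,6) → (φ(3),φ(6)) = (0,3) ∈ E(G2) ✓
  (3,7) → (φ(3),φ(7)) = (0,4) ∈ E(G2) ✓
  (4,7) → (φ(4),φ(7)) = (1,4) ∈ E(G2) ✓
  (5,6) → (φ(5),φ(6)) = (3,7) ∈ E(G2) ✓
  (5,7) → (φ(5),φ(7)) = (4,7) ∈ E(G2) ✓
  (5,8) → (φ(5),φ(8)) = (7,8) ∈ E(G2) ✓
  (6,7) → (φ(6),φ(7)) = (3,4) ∈ E(G2) ✓
  (6,8) → (φ(6),φ(8)) = (3,8) ∈ E(G2) ✓
All 19 edges of G1 map to edges of G2, and |E(G1)| = |E(G2)| = 19, so φ is a bijection on edges as well as vertices. Hence G1 ≅ G2.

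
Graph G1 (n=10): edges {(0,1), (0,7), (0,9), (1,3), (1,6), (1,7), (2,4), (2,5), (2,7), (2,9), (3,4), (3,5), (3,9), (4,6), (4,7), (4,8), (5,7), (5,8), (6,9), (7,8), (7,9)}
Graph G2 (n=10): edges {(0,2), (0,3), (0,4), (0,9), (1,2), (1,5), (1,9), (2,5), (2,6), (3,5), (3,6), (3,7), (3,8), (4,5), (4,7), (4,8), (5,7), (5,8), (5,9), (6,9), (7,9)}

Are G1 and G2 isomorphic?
Yes, isomorphic

The graphs are isomorphic.
One valid mapping φ: V(G1) → V(G2): 0→1, 1→2, 2→7, 3→0, 4→3, 5→4, 6→6, 7→5, 8→8, 9→9

Verify φ preserves adjacency — for each edge of G1, its image is an edge of G2:
  (0,1) → (φ(0),φ(1)) = (1,2) ∈ E(G2) ✓
  (0,7) → (φ(0),φ(7)) = (1,5) ∈ E(G2) ✓
  (0,9) → (φ(0),φ(9)) = (1,9) ∈ E(G2) ✓
  (1,3) → (φ(1),φ(3)) = (0,2) ∈ E(G2) ✓
  (1,6) → (φ(1),φ(6)) = (2,6) ∈ E(G2) ✓
  (1,7) → (φ(1),φ(7)) = (2,5) ∈ E(G2) ✓
  (2,4) → (φ(2),φ(4)) = (3,7) ∈ E(G2) ✓
  (2,5) → (φ(2),φ(5)) = (4,7) ∈ E(G2) ✓
  (2,7) → (φ(2),φ(7)) = (5,7) ∈ E(G2) ✓
  (2,9) → (φ(2),φ(9)) = (7,9) ∈ E(G2) ✓
  (3,4) → (φ(3),φ(4)) = (0,3) ∈ E(G2) ✓
  (3,5) → (φ(3),φ(5)) = (0,4) ∈ E(G2) ✓
  (3,9) → (φ(3),φ(9)) = (0,9) ∈ E(G2) ✓
  (4,6) → (φ(4),φ(6)) = (3,6) ∈ E(G2) ✓
  (4,7) → (φ(4),φ(7)) = (3,5) ∈ E(G2) ✓
  (4,8) → (φ(4),φ(8)) = (3,8) ∈ E(G2) ✓
  (5,7) → (φ(5),φ(7)) = (4,5) ∈ E(G2) ✓
  (5,8) → (φ(5),φ(8)) = (4,8) ∈ E(G2) ✓
  (6,9) → (φ(6),φ(9)) = (6,9) ∈ E(G2) ✓
  (7,8) → (φ(7),φ(8)) = (5,8) ∈ E(G2) ✓
  (7,9) → (φ(7),φ(9)) = (5,9) ∈ E(G2) ✓
All 21 edges of G1 map to edges of G2, and |E(G1)| = |E(G2)| = 21, so φ is a bijection on edges as well as vertices. Hence G1 ≅ G2.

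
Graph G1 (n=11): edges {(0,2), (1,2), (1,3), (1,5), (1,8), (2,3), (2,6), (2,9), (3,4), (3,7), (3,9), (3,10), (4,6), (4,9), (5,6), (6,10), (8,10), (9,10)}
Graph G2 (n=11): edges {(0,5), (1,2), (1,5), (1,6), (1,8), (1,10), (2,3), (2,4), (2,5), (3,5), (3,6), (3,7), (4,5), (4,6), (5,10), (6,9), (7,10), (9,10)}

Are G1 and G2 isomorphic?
Yes, isomorphic

The graphs are isomorphic.
One valid mapping φ: V(G1) → V(G2): 0→8, 1→10, 2→1, 3→5, 4→4, 5→9, 6→6, 7→0, 8→7, 9→2, 10→3

Verify φ preserves adjacency — for each edge of G1, its image is an edge of G2:
  (0,2) → (φ(0),φ(2)) = (1,8) ∈ E(G2) ✓
  (1,2) → (φ(1),φ(2)) = (1,10) ∈ E(G2) ✓
  (1,3) → (φ(1),φ(3)) = (5,10) ∈ E(G2) ✓
  (1,5) → (φ(1),φ(5)) = (9,10) ∈ E(G2) ✓
  (1,8) → (φ(1),φ(8)) = (7,10) ∈ E(G2) ✓
  (2,3) → (φ(2),φ(3)) = (1,5) ∈ E(G2) ✓
  (2,6) → (φ(2),φ(6)) = (1,6) ∈ E(G2) ✓
  (2,9) → (φ(2),φ(9)) = (1,2) ∈ E(G2) ✓
  (3,4) → (φ(3),φ(4)) = (4,5) ∈ E(G2) ✓
  (3,7) → (φ(3),φ(7)) = (0,5) ∈ E(G2) ✓
  (3,9) → (φ(3),φ(9)) = (2,5) ∈ E(G2) ✓
  (3,10) → (φ(3),φ(10)) = (3,5) ∈ E(G2) ✓
  (4,6) → (φ(4),φ(6)) = (4,6) ∈ E(G2) ✓
  (4,9) → (φ(4),φ(9)) = (2,4) ∈ E(G2) ✓
  (5,6) → (φ(5),φ(6)) = (6,9) ∈ E(G2) ✓
  (6,10) → (φ(6),φ(10)) = (3,6) ∈ E(G2) ✓
  (8,10) → (φ(8),φ(10)) = (3,7) ∈ E(G2) ✓
  (9,10) → (φ(9),φ(10)) = (2,3) ∈ E(G2) ✓
All 18 edges of G1 map to edges of G2, and |E(G1)| = |E(G2)| = 18, so φ is a bijection on edges as well as vertices. Hence G1 ≅ G2.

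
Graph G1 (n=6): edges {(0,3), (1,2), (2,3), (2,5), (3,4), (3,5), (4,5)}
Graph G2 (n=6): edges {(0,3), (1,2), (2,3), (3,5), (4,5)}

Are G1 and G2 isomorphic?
No, not isomorphic

The graphs are NOT isomorphic.

Counting edges: G1 has 7 edge(s); G2 has 5 edge(s).
Edge count is an isomorphism invariant (a bijection on vertices induces a bijection on edges), so differing edge counts rule out isomorphism.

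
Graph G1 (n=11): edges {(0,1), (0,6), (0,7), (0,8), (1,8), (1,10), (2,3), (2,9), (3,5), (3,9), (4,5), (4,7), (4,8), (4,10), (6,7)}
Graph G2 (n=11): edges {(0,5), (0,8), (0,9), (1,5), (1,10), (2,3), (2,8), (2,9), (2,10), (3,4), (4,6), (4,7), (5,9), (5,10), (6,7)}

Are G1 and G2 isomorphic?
Yes, isomorphic

The graphs are isomorphic.
One valid mapping φ: V(G1) → V(G2): 0→5, 1→0, 2→6, 3→4, 4→2, 5→3, 6→1, 7→10, 8→9, 9→7, 10→8

Verify φ preserves adjacency — for each edge of G1, its image is an edge of G2:
  (0,1) → (φ(0),φ(1)) = (0,5) ∈ E(G2) ✓
  (0,6) → (φ(0),φ(6)) = (1,5) ∈ E(G2) ✓
  (0,7) → (φ(0),φ(7)) = (5,10) ∈ E(G2) ✓
  (0,8) → (φ(0),φ(8)) = (5,9) ∈ E(G2) ✓
  (1,8) → (φ(1),φ(8)) = (0,9) ∈ E(G2) ✓
  (1,10) → (φ(1),φ(10)) = (0,8) ∈ E(G2) ✓
  (2,3) → (φ(2),φ(3)) = (4,6) ∈ E(G2) ✓
  (2,9) → (φ(2),φ(9)) = (6,7) ∈ E(G2) ✓
  (3,5) → (φ(3),φ(5)) = (3,4) ∈ E(G2) ✓
  (3,9) → (φ(3),φ(9)) = (4,7) ∈ E(G2) ✓
  (4,5) → (φ(4),φ(5)) = (2,3) ∈ E(G2) ✓
  (4,7) → (φ(4),φ(7)) = (2,10) ∈ E(G2) ✓
  (4,8) → (φ(4),φ(8)) = (2,9) ∈ E(G2) ✓
  (4,10) → (φ(4),φ(10)) = (2,8) ∈ E(G2) ✓
  (6,7) → (φ(6),φ(7)) = (1,10) ∈ E(G2) ✓
All 15 edges of G1 map to edges of G2, and |E(G1)| = |E(G2)| = 15, so φ is a bijection on edges as well as vertices. Hence G1 ≅ G2.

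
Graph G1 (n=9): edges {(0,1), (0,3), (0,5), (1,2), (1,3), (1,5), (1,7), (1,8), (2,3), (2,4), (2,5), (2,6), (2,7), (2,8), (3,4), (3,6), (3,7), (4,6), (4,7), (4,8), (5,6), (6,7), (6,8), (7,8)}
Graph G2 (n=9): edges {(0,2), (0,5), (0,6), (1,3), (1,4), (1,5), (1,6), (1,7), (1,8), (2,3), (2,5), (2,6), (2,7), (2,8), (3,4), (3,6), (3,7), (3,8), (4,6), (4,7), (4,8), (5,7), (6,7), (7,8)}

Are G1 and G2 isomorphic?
Yes, isomorphic

The graphs are isomorphic.
One valid mapping φ: V(G1) → V(G2): 0→0, 1→2, 2→7, 3→6, 4→4, 5→5, 6→1, 7→3, 8→8

Verify φ preserves adjacency — for each edge of G1, its image is an edge of G2:
  (0,1) → (φ(0),φ(1)) = (0,2) ∈ E(G2) ✓
  (0,3) → (φ(0),φ(3)) = (0,6) ∈ E(G2) ✓
  (0,5) → (φ(0),φ(5)) = (0,5) ∈ E(G2) ✓
  (1,2) → (φ(1),φ(2)) = (2,7) ∈ E(G2) ✓
  (1,3) → (φ(1),φ(3)) = (2,6) ∈ E(G2) ✓
  (1,5) → (φ(1),φ(5)) = (2,5) ∈ E(G2) ✓
  (1,7) → (φ(1),φ(7)) = (2,3) ∈ E(G2) ✓
  (1,8) → (φ(1),φ(8)) = (2,8) ∈ E(G2) ✓
  (2,3) → (φ(2),φ(3)) = (6,7) ∈ E(G2) ✓
  (2,4) → (φ(2),φ(4)) = (4,7) ∈ E(G2) ✓
  (2,5) → (φ(2),φ(5)) = (5,7) ∈ E(G2) ✓
  (2,6) → (φ(2),φ(6)) = (1,7) ∈ E(G2) ✓
  (2,7) → (φ(2),φ(7)) = (3,7) ∈ E(G2) ✓
  (2,8) → (φ(2),φ(8)) = (7,8) ∈ E(G2) ✓
  (3,4) → (φ(3),φ(4)) = (4,6) ∈ E(G2) ✓
  (3,6) → (φ(3),φ(6)) = (1,6) ∈ E(G2) ✓
  (3,7) → (φ(3),φ(7)) = (3,6) ∈ E(G2) ✓
  (4,6) → (φ(4),φ(6)) = (1,4) ∈ E(G2) ✓
  (4,7) → (φ(4),φ(7)) = (3,4) ∈ E(G2) ✓
  (4,8) → (φ(4),φ(8)) = (4,8) ∈ E(G2) ✓
  (5,6) → (φ(5),φ(6)) = (1,5) ∈ E(G2) ✓
  (6,7) → (φ(6),φ(7)) = (1,3) ∈ E(G2) ✓
  (6,8) → (φ(6),φ(8)) = (1,8) ∈ E(G2) ✓
  (7,8) → (φ(7),φ(8)) = (3,8) ∈ E(G2) ✓
All 24 edges of G1 map to edges of G2, and |E(G1)| = |E(G2)| = 24, so φ is a bijection on edges as well as vertices. Hence G1 ≅ G2.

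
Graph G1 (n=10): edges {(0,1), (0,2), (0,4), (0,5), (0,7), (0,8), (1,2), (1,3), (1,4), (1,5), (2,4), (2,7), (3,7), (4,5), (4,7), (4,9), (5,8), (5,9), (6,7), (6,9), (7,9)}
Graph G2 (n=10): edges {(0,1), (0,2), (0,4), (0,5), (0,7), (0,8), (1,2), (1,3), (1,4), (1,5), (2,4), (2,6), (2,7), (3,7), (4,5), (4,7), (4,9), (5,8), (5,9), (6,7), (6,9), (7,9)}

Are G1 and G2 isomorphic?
No, not isomorphic

The graphs are NOT isomorphic.

Counting edges: G1 has 21 edge(s); G2 has 22 edge(s).
Edge count is an isomorphism invariant (a bijection on vertices induces a bijection on edges), so differing edge counts rule out isomorphism.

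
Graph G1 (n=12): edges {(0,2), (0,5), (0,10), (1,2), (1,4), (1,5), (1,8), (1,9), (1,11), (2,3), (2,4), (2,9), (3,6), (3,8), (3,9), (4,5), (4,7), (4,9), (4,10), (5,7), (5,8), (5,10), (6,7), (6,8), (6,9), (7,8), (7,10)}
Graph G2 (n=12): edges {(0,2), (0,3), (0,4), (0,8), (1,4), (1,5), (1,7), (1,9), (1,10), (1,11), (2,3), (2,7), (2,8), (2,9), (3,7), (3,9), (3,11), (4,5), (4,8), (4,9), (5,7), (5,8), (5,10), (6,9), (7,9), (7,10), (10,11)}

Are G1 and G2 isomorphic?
Yes, isomorphic

The graphs are isomorphic.
One valid mapping φ: V(G1) → V(G2): 0→11, 1→9, 2→3, 3→0, 4→7, 5→1, 6→8, 7→5, 8→4, 9→2, 10→10, 11→6

Verify φ preserves adjacency — for each edge of G1, its image is an edge of G2:
  (0,2) → (φ(0),φ(2)) = (3,11) ∈ E(G2) ✓
  (0,5) → (φ(0),φ(5)) = (1,11) ∈ E(G2) ✓
  (0,10) → (φ(0),φ(10)) = (10,11) ∈ E(G2) ✓
  (1,2) → (φ(1),φ(2)) = (3,9) ∈ E(G2) ✓
  (1,4) → (φ(1),φ(4)) = (7,9) ∈ E(G2) ✓
  (1,5) → (φ(1),φ(5)) = (1,9) ∈ E(G2) ✓
  (1,8) → (φ(1),φ(8)) = (4,9) ∈ E(G2) ✓
  (1,9) → (φ(1),φ(9)) = (2,9) ∈ E(G2) ✓
  (1,11) → (φ(1),φ(11)) = (6,9) ∈ E(G2) ✓
  (2,3) → (φ(2),φ(3)) = (0,3) ∈ E(G2) ✓
  (2,4) → (φ(2),φ(4)) = (3,7) ∈ E(G2) ✓
  (2,9) → (φ(2),φ(9)) = (2,3) ∈ E(G2) ✓
  (3,6) → (φ(3),φ(6)) = (0,8) ∈ E(G2) ✓
  (3,8) → (φ(3),φ(8)) = (0,4) ∈ E(G2) ✓
  (3,9) → (φ(3),φ(9)) = (0,2) ∈ E(G2) ✓
  (4,5) → (φ(4),φ(5)) = (1,7) ∈ E(G2) ✓
  (4,7) → (φ(4),φ(7)) = (5,7) ∈ E(G2) ✓
  (4,9) → (φ(4),φ(9)) = (2,7) ∈ E(G2) ✓
  (4,10) → (φ(4),φ(10)) = (7,10) ∈ E(G2) ✓
  (5,7) → (φ(5),φ(7)) = (1,5) ∈ E(G2) ✓
  (5,8) → (φ(5),φ(8)) = (1,4) ∈ E(G2) ✓
  (5,10) → (φ(5),φ(10)) = (1,10) ∈ E(G2) ✓
  (6,7) → (φ(6),φ(7)) = (5,8) ∈ E(G2) ✓
  (6,8) → (φ(6),φ(8)) = (4,8) ∈ E(G2) ✓
  (6,9) → (φ(6),φ(9)) = (2,8) ∈ E(G2) ✓
  (7,8) → (φ(7),φ(8)) = (4,5) ∈ E(G2) ✓
  (7,10) → (φ(7),φ(10)) = (5,10) ∈ E(G2) ✓
All 27 edges of G1 map to edges of G2, and |E(G1)| = |E(G2)| = 27, so φ is a bijection on edges as well as vertices. Hence G1 ≅ G2.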